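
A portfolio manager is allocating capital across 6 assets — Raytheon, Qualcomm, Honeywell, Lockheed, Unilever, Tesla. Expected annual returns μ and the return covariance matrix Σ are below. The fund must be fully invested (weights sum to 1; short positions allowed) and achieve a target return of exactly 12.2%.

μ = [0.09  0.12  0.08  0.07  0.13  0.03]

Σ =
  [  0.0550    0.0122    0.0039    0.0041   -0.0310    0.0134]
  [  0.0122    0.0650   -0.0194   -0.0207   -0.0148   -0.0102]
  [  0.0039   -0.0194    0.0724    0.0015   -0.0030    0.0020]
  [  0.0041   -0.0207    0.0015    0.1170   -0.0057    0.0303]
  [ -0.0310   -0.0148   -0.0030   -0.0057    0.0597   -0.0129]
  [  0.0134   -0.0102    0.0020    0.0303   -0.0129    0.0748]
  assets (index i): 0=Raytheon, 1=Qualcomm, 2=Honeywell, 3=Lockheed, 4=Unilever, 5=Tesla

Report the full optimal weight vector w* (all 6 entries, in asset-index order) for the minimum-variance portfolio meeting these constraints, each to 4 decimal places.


p=Σ⁻¹μ = [3.3845  3.4486  2.0183  1.1509  5.1376  0.6309]
q=Σ⁻¹𝟙 = [30.9836  32.7339  22.1858  11.3164  46.4142  15.1095]
a=μᵀp=1.647271  b=𝟙ᵀp=15.770722  c=𝟙ᵀq=158.743277  D=ac−b²=12.777559
λ₁=(c·0.122−b)/D = (158.743277·0.122−15.770722)/12.777559 = 0.281428
λ₂=(a−b·0.122)/D = (1.647271−15.770722·0.122)/12.777559 = -0.021660
w* = 0.281428·p + -0.021660·q:
  w_0 = 0.281428·3.3845 + -0.021660·30.9836 = 0.2814  (Raytheon)
  w_1 = 0.281428·3.4486 + -0.021660·32.7339 = 0.2615  (Qualcomm)
  w_2 = 0.281428·2.0183 + -0.021660·22.1858 = 0.0875  (Honeywell)
  w_3 = 0.281428·1.1509 + -0.021660·11.3164 = 0.0788  (Lockheed)
  w_4 = 0.281428·5.1376 + -0.021660·46.4142 = 0.4405  (Unilever)
  w_5 = 0.281428·0.6309 + -0.021660·15.1095 = -0.1497  (Tesla)
Σw_i=1.0000  μᵀw=0.1220
σ²=wᵀΣw=λ₁·μ_p+λ₂ = 0.281428·0.122 + -0.021660 = 0.012675 ≈ 0.0127

0.2814  0.2615  0.0875  0.0788  0.4405  -0.1497


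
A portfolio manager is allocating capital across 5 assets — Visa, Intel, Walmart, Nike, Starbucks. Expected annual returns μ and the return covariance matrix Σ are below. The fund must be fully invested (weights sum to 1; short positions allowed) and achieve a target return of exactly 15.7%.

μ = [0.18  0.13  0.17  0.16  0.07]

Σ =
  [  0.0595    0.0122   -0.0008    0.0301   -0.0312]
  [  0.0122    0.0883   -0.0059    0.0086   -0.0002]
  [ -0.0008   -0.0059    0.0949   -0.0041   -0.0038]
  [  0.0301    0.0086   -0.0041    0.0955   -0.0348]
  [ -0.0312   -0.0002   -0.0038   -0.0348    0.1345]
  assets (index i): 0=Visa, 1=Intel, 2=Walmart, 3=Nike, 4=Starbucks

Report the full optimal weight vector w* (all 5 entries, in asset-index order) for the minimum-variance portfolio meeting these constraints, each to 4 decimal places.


x=Σ⁻¹μ = [3.0229  1.0654  2.0041  1.3019  1.6167]
y=Σ⁻¹𝟙 = [17.7646  8.7586  12.2381  9.8821  14.4714]
a=μᵀx=1.344772  b=𝟙ᵀx=9.010864  c=𝟙ᵀy=63.114874  D=ac−b²=3.679433
λ₁=(c·0.157−b)/D = (63.114874·0.157−9.010864)/3.679433 = 0.244106
λ₂=(a−b·0.157)/D = (1.344772−9.010864·0.157)/3.679433 = -0.019007
w* = 0.244106·x + -0.019007·y:
  w_0 = 0.244106·3.0229 + -0.019007·17.7646 = 0.4003  (Visa)
  w_1 = 0.244106·1.0654 + -0.019007·8.7586 = 0.0936  (Intel)
  w_2 = 0.244106·2.0041 + -0.019007·12.2381 = 0.2566  (Walmart)
  w_3 = 0.244106·1.3019 + -0.019007·9.8821 = 0.1300  (Nike)
  w_4 = 0.244106·1.6167 + -0.019007·14.4714 = 0.1196  (Starbucks)
Σw_i=1.0000  μᵀw=0.1570
σ²=wᵀΣw=λ₁·μ_p+λ₂ = 0.244106·0.157 + -0.019007 = 0.019318 ≈ 0.0193

0.4003  0.0936  0.2566  0.1300  0.1196


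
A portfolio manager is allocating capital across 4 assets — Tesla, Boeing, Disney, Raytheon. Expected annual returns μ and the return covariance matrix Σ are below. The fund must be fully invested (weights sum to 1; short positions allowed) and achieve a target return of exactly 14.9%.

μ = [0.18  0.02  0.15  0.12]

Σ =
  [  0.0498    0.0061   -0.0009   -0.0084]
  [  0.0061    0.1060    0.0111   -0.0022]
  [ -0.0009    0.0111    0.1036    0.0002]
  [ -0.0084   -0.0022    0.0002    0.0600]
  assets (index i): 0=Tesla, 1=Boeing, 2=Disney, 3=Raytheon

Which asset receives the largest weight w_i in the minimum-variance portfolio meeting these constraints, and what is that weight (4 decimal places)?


Tesla (0.4611)

u=Σ⁻¹μ = [4.0921  -0.1501  1.4946  2.5624]
v=Σ⁻¹𝟙 = [22.7009  7.6026  8.9964  20.0936]
a=μᵀu=1.265243  b=𝟙ᵀu=7.998905  c=𝟙ᵀv=59.393439  D=ac−b²=11.164644
λ₁=(c·0.149−b)/D = (59.393439·0.149−7.998905)/11.164644 = 0.076197
λ₂=(a−b·0.149)/D = (1.265243−7.998905·0.149)/11.164644 = 0.006575
w* = 0.076197·u + 0.006575·v:
  w_0 = 0.076197·4.0921 + 0.006575·22.7009 = 0.4611  (Tesla)
  w_1 = 0.076197·-0.1501 + 0.006575·7.6026 = 0.0385  (Boeing)
  w_2 = 0.076197·1.4946 + 0.006575·8.9964 = 0.1730  (Disney)
  w_3 = 0.076197·2.5624 + 0.006575·20.0936 = 0.3274  (Raytheon)
Σw_i=1.0000  μᵀw=0.1490
σ²=wᵀΣw=λ₁·μ_p+λ₂ = 0.076197·0.149 + 0.006575 = 0.017928 ≈ 0.0179


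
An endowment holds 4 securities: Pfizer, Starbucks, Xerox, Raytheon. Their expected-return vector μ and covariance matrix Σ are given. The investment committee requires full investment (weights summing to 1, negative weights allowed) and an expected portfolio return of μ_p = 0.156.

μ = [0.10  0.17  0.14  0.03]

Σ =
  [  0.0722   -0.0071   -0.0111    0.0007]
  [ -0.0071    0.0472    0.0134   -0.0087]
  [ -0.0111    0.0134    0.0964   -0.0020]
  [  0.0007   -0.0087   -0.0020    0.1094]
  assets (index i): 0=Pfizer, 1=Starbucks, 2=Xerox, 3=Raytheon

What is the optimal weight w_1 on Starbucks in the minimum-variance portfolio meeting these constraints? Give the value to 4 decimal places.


0.6517

x=Σ⁻¹μ = [1.9205  3.6626  1.1762  0.5747]
y=Σ⁻¹𝟙 = [17.4670  23.1834  9.3912  11.0443]
a=μᵀx=0.996599  b=𝟙ᵀx=7.333983  c=𝟙ᵀy=61.085970  D=ac−b²=7.090896
λ₁=(c·0.156−b)/D = (61.085970·0.156−7.333983)/7.090896 = 0.309612
λ₂=(a−b·0.156)/D = (0.996599−7.333983·0.156)/7.090896 = -0.020802
w* = 0.309612·x + -0.020802·y:
  w_0 = 0.309612·1.9205 + -0.020802·17.4670 = 0.2313  (Pfizer)
  w_1 = 0.309612·3.6626 + -0.020802·23.1834 = 0.6517  (Starbucks)
  w_2 = 0.309612·1.1762 + -0.020802·9.3912 = 0.1688  (Xerox)
  w_3 = 0.309612·0.5747 + -0.020802·11.0443 = -0.0518  (Raytheon)
Σw_i=1.0000  μᵀw=0.1560
σ²=wᵀΣw=λ₁·μ_p+λ₂ = 0.309612·0.156 + -0.020802 = 0.027498 ≈ 0.0275


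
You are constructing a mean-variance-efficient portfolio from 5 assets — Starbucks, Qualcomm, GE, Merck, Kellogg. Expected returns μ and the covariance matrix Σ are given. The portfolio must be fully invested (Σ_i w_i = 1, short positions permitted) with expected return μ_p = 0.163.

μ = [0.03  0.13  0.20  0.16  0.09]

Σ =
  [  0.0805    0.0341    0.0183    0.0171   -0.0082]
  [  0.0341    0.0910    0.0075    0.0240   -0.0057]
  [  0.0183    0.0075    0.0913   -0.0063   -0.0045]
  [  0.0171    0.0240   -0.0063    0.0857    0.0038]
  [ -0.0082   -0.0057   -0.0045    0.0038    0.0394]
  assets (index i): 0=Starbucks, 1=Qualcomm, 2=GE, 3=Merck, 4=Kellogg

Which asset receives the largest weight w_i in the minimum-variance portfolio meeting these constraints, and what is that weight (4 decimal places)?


x=Σ⁻¹μ = [-0.8452  1.2226  2.5000  1.7706  2.4000]
y=Σ⁻¹𝟙 = [8.4482  6.7295  10.6414  7.6128  28.5937]
a=μᵀx=1.132884  b=𝟙ᵀx=7.048032  c=𝟙ᵀy=62.025489  D=ac−b²=20.592924
λ₁=(c·0.163−b)/D = (62.025489·0.163−7.048032)/20.592924 = 0.148698
λ₂=(a−b·0.163)/D = (1.132884−7.048032·0.163)/20.592924 = -0.000774
w* = 0.148698·x + -0.000774·y:
  w_0 = 0.148698·-0.8452 + -0.000774·8.4482 = -0.1322  (Starbucks)
  w_1 = 0.148698·1.2226 + -0.000774·6.7295 = 0.1766  (Qualcomm)
  w_2 = 0.148698·2.5000 + -0.000774·10.6414 = 0.3635  (GE)
  w_3 = 0.148698·1.7706 + -0.000774·7.6128 = 0.2574  (Merck)
  w_4 = 0.148698·2.4000 + -0.000774·28.5937 = 0.3347  (Kellogg)
Σw_i=1.0000  μᵀw=0.1630
σ²=wᵀΣw=λ₁·μ_p+λ₂ = 0.148698·0.163 + -0.000774 = 0.023463 ≈ 0.0235

GE (0.3635)


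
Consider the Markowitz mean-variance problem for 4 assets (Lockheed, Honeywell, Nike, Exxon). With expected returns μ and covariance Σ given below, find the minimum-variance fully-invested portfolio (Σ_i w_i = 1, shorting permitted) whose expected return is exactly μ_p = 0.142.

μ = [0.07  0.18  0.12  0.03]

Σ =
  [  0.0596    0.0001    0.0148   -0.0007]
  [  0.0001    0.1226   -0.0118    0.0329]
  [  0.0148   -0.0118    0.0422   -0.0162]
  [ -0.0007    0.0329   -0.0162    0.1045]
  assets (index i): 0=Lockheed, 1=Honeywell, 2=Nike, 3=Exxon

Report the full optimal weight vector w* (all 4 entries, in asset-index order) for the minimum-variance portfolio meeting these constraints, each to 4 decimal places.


0.0189  0.3659  0.6262  -0.0110

u=Σ⁻¹μ = [0.3555  1.7154  3.2987  0.2608]
v=Σ⁻¹𝟙 = [10.2976  7.6618  26.5836  11.3473]
a=μᵀu=0.737327  b=𝟙ᵀu=5.630407  c=𝟙ᵀv=55.890324  D=ac−b²=9.507963
λ₁=(c·0.142−b)/D = (55.890324·0.142−5.630407)/9.507963 = 0.242536
λ₂=(a−b·0.142)/D = (0.737327−5.630407·0.142)/9.507963 = -0.006541
w* = 0.242536·u + -0.006541·v:
  w_0 = 0.242536·0.3555 + -0.006541·10.2976 = 0.0189  (Lockheed)
  w_1 = 0.242536·1.7154 + -0.006541·7.6618 = 0.3659  (Honeywell)
  w_2 = 0.242536·3.2987 + -0.006541·26.5836 = 0.6262  (Nike)
  w_3 = 0.242536·0.2608 + -0.006541·11.3473 = -0.0110  (Exxon)
Σw_i=1.0000  μᵀw=0.1420
σ²=wᵀΣw=λ₁·μ_p+λ₂ = 0.242536·0.142 + -0.006541 = 0.027899 ≈ 0.0279


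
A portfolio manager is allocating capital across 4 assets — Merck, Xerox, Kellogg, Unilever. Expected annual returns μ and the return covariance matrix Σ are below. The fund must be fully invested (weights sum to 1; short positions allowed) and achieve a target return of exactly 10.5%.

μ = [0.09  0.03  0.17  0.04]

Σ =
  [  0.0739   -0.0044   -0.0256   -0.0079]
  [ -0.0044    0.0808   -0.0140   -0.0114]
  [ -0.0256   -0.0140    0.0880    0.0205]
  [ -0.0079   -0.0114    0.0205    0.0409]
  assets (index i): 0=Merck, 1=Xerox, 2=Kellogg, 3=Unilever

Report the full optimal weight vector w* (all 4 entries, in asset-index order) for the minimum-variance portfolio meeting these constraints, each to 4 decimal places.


0.3421  0.1736  0.3818  0.1024

x=Σ⁻¹μ = [2.2370  1.0042  2.6591  0.3572]
y=Σ⁻¹𝟙 = [22.7614  19.9987  14.8865  26.9591]
a=μᵀx=0.697798  b=𝟙ᵀx=6.257552  c=𝟙ᵀy=84.605652  D=ac−b²=19.880729
λ₁=(c·0.105−b)/D = (84.605652·0.105−6.257552)/19.880729 = 0.132090
λ₂=(a−b·0.105)/D = (0.697798−6.257552·0.105)/19.880729 = 0.002050
w* = 0.132090·x + 0.002050·y:
  w_0 = 0.132090·2.2370 + 0.002050·22.7614 = 0.3421  (Merck)
  w_1 = 0.132090·1.0042 + 0.002050·19.9987 = 0.1736  (Xerox)
  w_2 = 0.132090·2.6591 + 0.002050·14.8865 = 0.3818  (Kellogg)
  w_3 = 0.132090·0.3572 + 0.002050·26.9591 = 0.1024  (Unilever)
Σw_i=1.0000  μᵀw=0.1050
σ²=wᵀΣw=λ₁·μ_p+λ₂ = 0.132090·0.105 + 0.002050 = 0.015919 ≈ 0.0159


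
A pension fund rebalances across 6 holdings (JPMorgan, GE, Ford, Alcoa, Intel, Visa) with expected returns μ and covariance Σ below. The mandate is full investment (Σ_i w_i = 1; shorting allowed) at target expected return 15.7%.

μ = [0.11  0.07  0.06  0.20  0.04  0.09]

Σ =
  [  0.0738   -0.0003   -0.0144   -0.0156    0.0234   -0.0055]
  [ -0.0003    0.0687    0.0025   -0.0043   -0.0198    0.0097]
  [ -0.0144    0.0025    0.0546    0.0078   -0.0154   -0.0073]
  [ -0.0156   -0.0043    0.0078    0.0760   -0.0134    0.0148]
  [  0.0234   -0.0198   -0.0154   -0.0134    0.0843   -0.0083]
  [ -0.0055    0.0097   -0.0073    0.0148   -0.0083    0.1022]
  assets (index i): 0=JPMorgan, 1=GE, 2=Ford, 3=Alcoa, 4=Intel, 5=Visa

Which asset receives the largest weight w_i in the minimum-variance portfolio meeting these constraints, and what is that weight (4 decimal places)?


Alcoa (0.5626)

u=Σ⁻¹μ = [2.1641  1.3714  1.5418  3.0554  1.0240  0.6178]
v=Σ⁻¹𝟙 = [16.6403  19.1057  26.4960  16.5464  20.1861  10.0027]
a=μᵀu=1.134204  b=𝟙ᵀu=9.774572  c=𝟙ᵀv=108.977296  D=ac−b²=28.060191
λ₁=(c·0.157−b)/D = (108.977296·0.157−9.774572)/28.060191 = 0.261397
λ₂=(a−b·0.157)/D = (1.134204−9.774572·0.157)/28.060191 = -0.014269
w* = 0.261397·u + -0.014269·v:
  w_0 = 0.261397·2.1641 + -0.014269·16.6403 = 0.3282  (JPMorgan)
  w_1 = 0.261397·1.3714 + -0.014269·19.1057 = 0.0859  (GE)
  w_2 = 0.261397·1.5418 + -0.014269·26.4960 = 0.0249  (Ford)
  w_3 = 0.261397·3.0554 + -0.014269·16.5464 = 0.5626  (Alcoa)
  w_4 = 0.261397·1.0240 + -0.014269·20.1861 = -0.0204  (Intel)
  w_5 = 0.261397·0.6178 + -0.014269·10.0027 = 0.0187  (Visa)
Σw_i=1.0000  μᵀw=0.1570
σ²=wᵀΣw=λ₁·μ_p+λ₂ = 0.261397·0.157 + -0.014269 = 0.026770 ≈ 0.0268


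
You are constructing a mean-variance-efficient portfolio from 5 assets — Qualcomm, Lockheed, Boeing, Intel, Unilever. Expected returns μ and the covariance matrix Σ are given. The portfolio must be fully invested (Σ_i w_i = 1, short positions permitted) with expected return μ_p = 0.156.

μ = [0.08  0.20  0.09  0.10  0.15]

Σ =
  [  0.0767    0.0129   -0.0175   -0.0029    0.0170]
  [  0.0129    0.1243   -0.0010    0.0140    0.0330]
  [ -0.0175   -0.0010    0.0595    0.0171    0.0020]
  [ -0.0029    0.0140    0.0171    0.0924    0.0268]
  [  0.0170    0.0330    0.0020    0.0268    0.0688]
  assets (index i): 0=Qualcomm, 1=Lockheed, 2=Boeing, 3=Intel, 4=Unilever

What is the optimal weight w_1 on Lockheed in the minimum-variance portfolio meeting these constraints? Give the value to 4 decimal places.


p=Σ⁻¹μ = [0.9729  1.1659  1.7008  0.2652  1.2279]
q=Σ⁻¹𝟙 = [15.6990  4.4119  19.7847  5.2708  5.9113]
a=μᵀp=0.674784  b=𝟙ᵀp=5.332704  c=𝟙ᵀq=51.077713  D=ac−b²=6.028721
λ₁=(c·0.156−b)/D = (51.077713·0.156−5.332704)/6.028721 = 0.437144
λ₂=(a−b·0.156)/D = (0.674784−5.332704·0.156)/6.028721 = -0.026061
w* = 0.437144·p + -0.026061·q:
  w_0 = 0.437144·0.9729 + -0.026061·15.6990 = 0.0162  (Qualcomm)
  w_1 = 0.437144·1.1659 + -0.026061·4.4119 = 0.3947  (Lockheed)
  w_2 = 0.437144·1.7008 + -0.026061·19.7847 = 0.2279  (Boeing)
  w_3 = 0.437144·0.2652 + -0.026061·5.2708 = -0.0214  (Intel)
  w_4 = 0.437144·1.2279 + -0.026061·5.9113 = 0.3827  (Unilever)
Σw_i=1.0000  μᵀw=0.1560
σ²=wᵀΣw=λ₁·μ_p+λ₂ = 0.437144·0.156 + -0.026061 = 0.042133 ≈ 0.0421

0.3947


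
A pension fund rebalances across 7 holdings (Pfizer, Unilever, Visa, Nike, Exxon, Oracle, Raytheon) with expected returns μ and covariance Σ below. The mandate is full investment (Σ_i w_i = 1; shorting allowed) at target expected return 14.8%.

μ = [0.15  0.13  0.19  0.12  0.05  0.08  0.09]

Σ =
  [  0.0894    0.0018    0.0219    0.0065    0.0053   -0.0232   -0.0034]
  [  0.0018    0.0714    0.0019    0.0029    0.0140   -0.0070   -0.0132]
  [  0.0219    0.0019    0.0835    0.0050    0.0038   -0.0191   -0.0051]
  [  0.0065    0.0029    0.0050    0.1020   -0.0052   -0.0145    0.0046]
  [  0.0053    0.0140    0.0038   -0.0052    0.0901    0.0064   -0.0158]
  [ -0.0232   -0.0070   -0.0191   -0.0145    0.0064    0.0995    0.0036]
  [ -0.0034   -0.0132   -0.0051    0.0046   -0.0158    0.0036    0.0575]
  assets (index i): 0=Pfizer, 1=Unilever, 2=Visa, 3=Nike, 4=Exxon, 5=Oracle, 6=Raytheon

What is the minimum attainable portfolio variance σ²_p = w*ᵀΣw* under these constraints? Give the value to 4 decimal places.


0.0182

x=Σ⁻¹μ = [1.5269  2.2032  2.2959  1.0771  0.3566  1.8079  2.2636]
y=Σ⁻¹𝟙 = [11.5098  16.9183  12.6803  9.7317  10.9291  16.1946  24.2911]
a=μᵀx=1.447101  b=𝟙ᵀx=11.531125  c=𝟙ᵀy=102.254892  D=ac−b²=15.006277
λ₁=(c·0.148−b)/D = (102.254892·0.148−11.531125)/15.006277 = 0.240073
λ₂=(a−b·0.148)/D = (1.447101−11.531125·0.148)/15.006277 = -0.017293
w* = 0.240073·x + -0.017293·y:
  w_0 = 0.240073·1.5269 + -0.017293·11.5098 = 0.1675  (Pfizer)
  w_1 = 0.240073·2.2032 + -0.017293·16.9183 = 0.2364  (Unilever)
  w_2 = 0.240073·2.2959 + -0.017293·12.6803 = 0.3319  (Visa)
  w_3 = 0.240073·1.0771 + -0.017293·9.7317 = 0.0903  (Nike)
  w_4 = 0.240073·0.3566 + -0.017293·10.9291 = -0.1034  (Exxon)
  w_5 = 0.240073·1.8079 + -0.017293·16.1946 = 0.1540  (Oracle)
  w_6 = 0.240073·2.2636 + -0.017293·24.2911 = 0.1233  (Raytheon)
Σw_i=1.0000  μᵀw=0.1480
σ²=wᵀΣw=λ₁·μ_p+λ₂ = 0.240073·0.148 + -0.017293 = 0.018238 ≈ 0.0182


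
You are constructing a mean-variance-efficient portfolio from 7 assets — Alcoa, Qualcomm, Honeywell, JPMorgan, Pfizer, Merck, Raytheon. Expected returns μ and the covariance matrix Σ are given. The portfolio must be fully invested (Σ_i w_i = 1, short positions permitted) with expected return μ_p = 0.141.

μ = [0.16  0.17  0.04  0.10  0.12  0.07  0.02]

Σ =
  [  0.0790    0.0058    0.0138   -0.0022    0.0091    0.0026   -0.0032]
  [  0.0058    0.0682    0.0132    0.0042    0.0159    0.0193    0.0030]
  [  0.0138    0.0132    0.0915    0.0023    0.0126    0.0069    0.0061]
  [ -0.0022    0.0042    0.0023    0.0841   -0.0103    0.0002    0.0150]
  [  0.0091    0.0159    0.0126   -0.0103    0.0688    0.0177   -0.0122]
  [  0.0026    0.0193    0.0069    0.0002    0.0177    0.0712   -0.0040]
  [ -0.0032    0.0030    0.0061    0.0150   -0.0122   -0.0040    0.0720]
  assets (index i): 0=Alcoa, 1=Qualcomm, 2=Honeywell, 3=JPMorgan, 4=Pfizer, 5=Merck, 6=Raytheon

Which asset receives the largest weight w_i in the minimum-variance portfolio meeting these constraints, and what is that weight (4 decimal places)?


Qualcomm (0.3025)

u=Σ⁻¹μ = [1.8342  1.9816  -0.3648  1.2609  1.3228  0.0974  0.2745]
v=Σ⁻¹𝟙 = [10.4862  6.0102  4.8396  10.7400  12.6176  9.1894  14.1055]
a=μᵀu=0.912888  b=𝟙ᵀu=6.406594  c=𝟙ᵀv=67.988536  D=ac−b²=21.021504
λ₁=(c·0.141−b)/D = (67.988536·0.141−6.406594)/21.021504 = 0.151264
λ₂=(a−b·0.141)/D = (0.912888−6.406594·0.141)/21.021504 = 0.000455
w* = 0.151264·u + 0.000455·v:
  w_0 = 0.151264·1.8342 + 0.000455·10.4862 = 0.2822  (Alcoa)
  w_1 = 0.151264·1.9816 + 0.000455·6.0102 = 0.3025  (Qualcomm)
  w_2 = 0.151264·-0.3648 + 0.000455·4.8396 = -0.0530  (Honeywell)
  w_3 = 0.151264·1.2609 + 0.000455·10.7400 = 0.1956  (JPMorgan)
  w_4 = 0.151264·1.3228 + 0.000455·12.6176 = 0.2058  (Pfizer)
  w_5 = 0.151264·0.0974 + 0.000455·9.1894 = 0.0189  (Merck)
  w_6 = 0.151264·0.2745 + 0.000455·14.1055 = 0.0479  (Raytheon)
Σw_i=1.0000  μᵀw=0.1410
σ²=wᵀΣw=λ₁·μ_p+λ₂ = 0.151264·0.141 + 0.000455 = 0.021783 ≈ 0.0218


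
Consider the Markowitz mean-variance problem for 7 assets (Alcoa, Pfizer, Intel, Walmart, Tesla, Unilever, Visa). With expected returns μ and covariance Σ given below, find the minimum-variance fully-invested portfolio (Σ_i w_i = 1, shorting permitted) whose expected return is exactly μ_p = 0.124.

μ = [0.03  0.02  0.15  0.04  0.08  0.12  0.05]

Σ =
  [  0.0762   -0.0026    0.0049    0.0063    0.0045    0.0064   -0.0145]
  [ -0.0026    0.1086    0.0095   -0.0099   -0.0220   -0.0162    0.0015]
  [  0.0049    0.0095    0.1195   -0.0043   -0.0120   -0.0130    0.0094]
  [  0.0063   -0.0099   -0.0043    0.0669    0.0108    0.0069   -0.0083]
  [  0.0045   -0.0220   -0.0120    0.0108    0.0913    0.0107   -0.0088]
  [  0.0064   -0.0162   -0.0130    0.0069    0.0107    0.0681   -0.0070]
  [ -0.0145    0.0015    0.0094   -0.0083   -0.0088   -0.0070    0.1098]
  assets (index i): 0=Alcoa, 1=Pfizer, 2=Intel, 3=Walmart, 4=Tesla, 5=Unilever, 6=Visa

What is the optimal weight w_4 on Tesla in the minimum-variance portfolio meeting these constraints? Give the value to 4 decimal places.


0.1696

u=Σ⁻¹μ = [0.1622  0.5921  1.4910  0.4725  0.9691  2.0322  0.5840]
v=Σ⁻¹𝟙 = [12.1375  14.8987  9.2900  14.4239  12.7420  16.7226  12.8891]
a=μᵀu=0.609849  b=𝟙ᵀu=6.303076  c=𝟙ᵀv=93.103706  D=ac−b²=17.050419
λ₁=(c·0.124−b)/D = (93.103706·0.124−6.303076)/17.050419 = 0.307428
λ₂=(a−b·0.124)/D = (0.609849−6.303076·0.124)/17.050419 = -0.010072
w* = 0.307428·u + -0.010072·v:
  w_0 = 0.307428·0.1622 + -0.010072·12.1375 = -0.0724  (Alcoa)
  w_1 = 0.307428·0.5921 + -0.010072·14.8987 = 0.0320  (Pfizer)
  w_2 = 0.307428·1.4910 + -0.010072·9.2900 = 0.3648  (Intel)
  w_3 = 0.307428·0.4725 + -0.010072·14.4239 = -0.0000  (Walmart)
  w_4 = 0.307428·0.9691 + -0.010072·12.7420 = 0.1696  (Tesla)
  w_5 = 0.307428·2.0322 + -0.010072·16.7226 = 0.4563  (Unilever)
  w_6 = 0.307428·0.5840 + -0.010072·12.8891 = 0.0497  (Visa)
Σw_i=1.0000  μᵀw=0.1240
σ²=wᵀΣw=λ₁·μ_p+λ₂ = 0.307428·0.124 + -0.010072 = 0.028049 ≈ 0.0280


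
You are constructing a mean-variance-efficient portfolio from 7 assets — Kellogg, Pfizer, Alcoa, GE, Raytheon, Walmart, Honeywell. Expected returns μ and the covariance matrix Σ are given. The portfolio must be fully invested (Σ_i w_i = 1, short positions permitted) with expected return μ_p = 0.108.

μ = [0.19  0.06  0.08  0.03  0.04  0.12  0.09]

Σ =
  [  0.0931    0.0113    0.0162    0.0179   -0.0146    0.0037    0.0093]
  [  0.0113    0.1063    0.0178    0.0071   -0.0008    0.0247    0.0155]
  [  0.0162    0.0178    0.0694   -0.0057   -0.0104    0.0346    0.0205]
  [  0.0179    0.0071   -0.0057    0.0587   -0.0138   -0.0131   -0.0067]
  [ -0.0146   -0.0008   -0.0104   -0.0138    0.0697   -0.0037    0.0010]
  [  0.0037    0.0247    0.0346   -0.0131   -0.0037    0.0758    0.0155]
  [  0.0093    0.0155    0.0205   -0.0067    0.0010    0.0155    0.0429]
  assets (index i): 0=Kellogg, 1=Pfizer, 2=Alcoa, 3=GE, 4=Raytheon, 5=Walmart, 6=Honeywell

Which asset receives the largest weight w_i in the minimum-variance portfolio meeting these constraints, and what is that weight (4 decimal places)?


p=Σ⁻¹μ = [1.9485  -0.2051  -0.1908  0.6929  1.1505  1.5384  1.3663]
q=Σ⁻¹𝟙 = [5.6583  0.8462  7.5372  25.6208  22.0752  11.0957  17.6539]
a=μᵀp=0.717030  b=𝟙ᵀp=6.300783  c=𝟙ᵀq=90.487256  D=ac−b²=25.182186
λ₁=(c·0.108−b)/D = (90.487256·0.108−6.300783)/25.182186 = 0.137869
λ₂=(a−b·0.108)/D = (0.717030−6.300783·0.108)/25.182186 = 0.001451
w* = 0.137869·p + 0.001451·q:
  w_0 = 0.137869·1.9485 + 0.001451·5.6583 = 0.2768  (Kellogg)
  w_1 = 0.137869·-0.2051 + 0.001451·0.8462 = -0.0270  (Pfizer)
  w_2 = 0.137869·-0.1908 + 0.001451·7.5372 = -0.0154  (Alcoa)
  w_3 = 0.137869·0.6929 + 0.001451·25.6208 = 0.1327  (GE)
  w_4 = 0.137869·1.1505 + 0.001451·22.0752 = 0.1907  (Raytheon)
  w_5 = 0.137869·1.5384 + 0.001451·11.0957 = 0.2282  (Walmart)
  w_6 = 0.137869·1.3663 + 0.001451·17.6539 = 0.2140  (Honeywell)
Σw_i=1.0000  μᵀw=0.1080
σ²=wᵀΣw=λ₁·μ_p+λ₂ = 0.137869·0.108 + 0.001451 = 0.016341 ≈ 0.0163

Kellogg (0.2768)


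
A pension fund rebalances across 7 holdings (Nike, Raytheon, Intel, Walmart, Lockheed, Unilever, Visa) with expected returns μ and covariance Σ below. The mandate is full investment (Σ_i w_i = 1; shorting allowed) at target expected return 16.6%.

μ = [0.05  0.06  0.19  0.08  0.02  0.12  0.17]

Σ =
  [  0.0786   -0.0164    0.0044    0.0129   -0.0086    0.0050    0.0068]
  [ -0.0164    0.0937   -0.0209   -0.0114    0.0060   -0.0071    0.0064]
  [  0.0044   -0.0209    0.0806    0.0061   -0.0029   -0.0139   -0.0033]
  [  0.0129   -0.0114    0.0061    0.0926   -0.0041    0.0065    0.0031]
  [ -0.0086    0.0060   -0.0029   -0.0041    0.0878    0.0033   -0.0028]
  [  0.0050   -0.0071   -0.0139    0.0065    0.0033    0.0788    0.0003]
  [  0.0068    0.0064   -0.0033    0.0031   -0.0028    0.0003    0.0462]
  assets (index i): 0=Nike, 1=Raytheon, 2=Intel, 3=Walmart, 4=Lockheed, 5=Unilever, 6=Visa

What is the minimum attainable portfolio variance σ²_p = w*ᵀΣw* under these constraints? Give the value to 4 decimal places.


g=Σ⁻¹μ = [0.2364  1.3455  3.1800  0.5305  0.3258  2.1187  3.6560]
h=Σ⁻¹𝟙 = [12.5698  17.3705  19.4720  8.7328  12.5003  15.5771  18.8499]
a=μᵀg=1.621458  b=𝟙ᵀg=11.392775  c=𝟙ᵀh=105.072467  D=ac−b²=40.575279
λ₁=(c·0.166−b)/D = (105.072467·0.166−11.392775)/40.575279 = 0.149087
λ₂=(a−b·0.166)/D = (1.621458−11.392775·0.166)/40.575279 = -0.006648
w* = 0.149087·g + -0.006648·h:
  w_0 = 0.149087·0.2364 + -0.006648·12.5698 = -0.0483  (Nike)
  w_1 = 0.149087·1.3455 + -0.006648·17.3705 = 0.0851  (Raytheon)
  w_2 = 0.149087·3.1800 + -0.006648·19.4720 = 0.3446  (Intel)
  w_3 = 0.149087·0.5305 + -0.006648·8.7328 = 0.0210  (Walmart)
  w_4 = 0.149087·0.3258 + -0.006648·12.5003 = -0.0345  (Lockheed)
  w_5 = 0.149087·2.1187 + -0.006648·15.5771 = 0.2123  (Unilever)
  w_6 = 0.149087·3.6560 + -0.006648·18.8499 = 0.4197  (Visa)
Σw_i=1.0000  μᵀw=0.1660
σ²=wᵀΣw=λ₁·μ_p+λ₂ = 0.149087·0.166 + -0.006648 = 0.018101 ≈ 0.0181

0.0181


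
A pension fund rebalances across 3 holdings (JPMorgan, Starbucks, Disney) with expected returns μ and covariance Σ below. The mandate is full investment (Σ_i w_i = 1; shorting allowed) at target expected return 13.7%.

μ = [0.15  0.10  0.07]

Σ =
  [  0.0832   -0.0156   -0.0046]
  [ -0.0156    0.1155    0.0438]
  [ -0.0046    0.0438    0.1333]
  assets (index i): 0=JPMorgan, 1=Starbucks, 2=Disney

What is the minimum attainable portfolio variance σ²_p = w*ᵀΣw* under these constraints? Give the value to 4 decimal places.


0.0469

u=Σ⁻¹μ = [2.0122  1.0419  0.2522]
v=Σ⁻¹𝟙 = [13.9133  8.5793  5.1630]
a=μᵀu=0.423677  b=𝟙ᵀu=3.306335  c=𝟙ᵀv=27.655595  D=ac−b²=0.785186
λ₁=(c·0.137−b)/D = (27.655595·0.137−3.306335)/0.785186 = 0.614481
λ₂=(a−b·0.137)/D = (0.423677−3.306335·0.137)/0.785186 = -0.037305
w* = 0.614481·u + -0.037305·v:
  w_0 = 0.614481·2.0122 + -0.037305·13.9133 = 0.7174  (JPMorgan)
  w_1 = 0.614481·1.0419 + -0.037305·8.5793 = 0.3202  (Starbucks)
  w_2 = 0.614481·0.2522 + -0.037305·5.1630 = -0.0376  (Disney)
Σw_i=1.0000  μᵀw=0.1370
σ²=wᵀΣw=λ₁·μ_p+λ₂ = 0.614481·0.137 + -0.037305 = 0.046879 ≈ 0.0469


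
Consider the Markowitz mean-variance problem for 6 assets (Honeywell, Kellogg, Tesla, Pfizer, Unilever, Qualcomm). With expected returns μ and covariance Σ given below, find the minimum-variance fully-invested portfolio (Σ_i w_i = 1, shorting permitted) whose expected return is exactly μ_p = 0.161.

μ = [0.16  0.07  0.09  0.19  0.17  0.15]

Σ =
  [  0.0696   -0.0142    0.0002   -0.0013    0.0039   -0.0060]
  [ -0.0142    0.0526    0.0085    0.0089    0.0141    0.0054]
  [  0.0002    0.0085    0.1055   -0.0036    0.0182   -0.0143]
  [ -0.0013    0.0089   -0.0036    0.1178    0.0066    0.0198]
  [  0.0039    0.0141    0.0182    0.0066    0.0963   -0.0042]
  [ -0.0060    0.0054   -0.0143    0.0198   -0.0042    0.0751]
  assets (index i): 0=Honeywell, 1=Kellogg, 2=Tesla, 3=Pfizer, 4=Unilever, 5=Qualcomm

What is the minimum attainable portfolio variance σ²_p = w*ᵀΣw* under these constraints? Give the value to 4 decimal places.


0.0207

u=Σ⁻¹μ = [2.6536  1.1439  0.8429  1.1607  1.3412  2.0566]
v=Σ⁻¹𝟙 = [19.2357  19.0098  9.0750  4.8470  5.3955  14.2373]
a=μᵀu=1.337540  b=𝟙ᵀu=9.198919  c=𝟙ᵀv=71.800354  D=ac−b²=11.415737
λ₁=(c·0.161−b)/D = (71.800354·0.161−9.198919)/11.415737 = 0.206814
λ₂=(a−b·0.161)/D = (1.337540−9.198919·0.161)/11.415737 = -0.012569
w* = 0.206814·u + -0.012569·v:
  w_0 = 0.206814·2.6536 + -0.012569·19.2357 = 0.3070  (Honeywell)
  w_1 = 0.206814·1.1439 + -0.012569·19.0098 = -0.0024  (Kellogg)
  w_2 = 0.206814·0.8429 + -0.012569·9.0750 = 0.0603  (Tesla)
  w_3 = 0.206814·1.1607 + -0.012569·4.8470 = 0.1791  (Pfizer)
  w_4 = 0.206814·1.3412 + -0.012569·5.3955 = 0.2096  (Unilever)
  w_5 = 0.206814·2.0566 + -0.012569·14.2373 = 0.2464  (Qualcomm)
Σw_i=1.0000  μᵀw=0.1610
σ²=wᵀΣw=λ₁·μ_p+λ₂ = 0.206814·0.161 + -0.012569 = 0.020728 ≈ 0.0207


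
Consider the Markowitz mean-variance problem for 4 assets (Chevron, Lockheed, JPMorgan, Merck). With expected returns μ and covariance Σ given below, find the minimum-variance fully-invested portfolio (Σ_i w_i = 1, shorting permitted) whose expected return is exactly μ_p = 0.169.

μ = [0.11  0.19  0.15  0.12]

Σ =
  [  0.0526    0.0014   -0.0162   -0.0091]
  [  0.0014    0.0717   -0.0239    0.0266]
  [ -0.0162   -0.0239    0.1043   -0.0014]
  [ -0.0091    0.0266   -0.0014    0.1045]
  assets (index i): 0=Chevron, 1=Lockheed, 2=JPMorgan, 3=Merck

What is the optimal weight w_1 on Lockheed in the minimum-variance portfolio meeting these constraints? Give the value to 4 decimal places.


0.5803

p=Σ⁻¹μ = [2.9253  3.2474  2.6449  0.6119]
q=Σ⁻¹𝟙 = [25.2815  16.3294  17.3616  7.8469]
a=μᵀp=1.408945  b=𝟙ᵀp=9.429431  c=𝟙ᵀq=66.819461  D=ac−b²=5.230818
λ₁=(c·0.169−b)/D = (66.819461·0.169−9.429431)/5.230818 = 0.356170
λ₂=(a−b·0.169)/D = (1.408945−9.429431·0.169)/5.230818 = -0.035296
w* = 0.356170·p + -0.035296·q:
  w_0 = 0.356170·2.9253 + -0.035296·25.2815 = 0.1495  (Chevron)
  w_1 = 0.356170·3.2474 + -0.035296·16.3294 = 0.5803  (Lockheed)
  w_2 = 0.356170·2.6449 + -0.035296·17.3616 = 0.3292  (JPMorgan)
  w_3 = 0.356170·0.6119 + -0.035296·7.8469 = -0.0590  (Merck)
Σw_i=1.0000  μᵀw=0.1690
σ²=wᵀΣw=λ₁·μ_p+λ₂ = 0.356170·0.169 + -0.035296 = 0.024896 ≈ 0.0249


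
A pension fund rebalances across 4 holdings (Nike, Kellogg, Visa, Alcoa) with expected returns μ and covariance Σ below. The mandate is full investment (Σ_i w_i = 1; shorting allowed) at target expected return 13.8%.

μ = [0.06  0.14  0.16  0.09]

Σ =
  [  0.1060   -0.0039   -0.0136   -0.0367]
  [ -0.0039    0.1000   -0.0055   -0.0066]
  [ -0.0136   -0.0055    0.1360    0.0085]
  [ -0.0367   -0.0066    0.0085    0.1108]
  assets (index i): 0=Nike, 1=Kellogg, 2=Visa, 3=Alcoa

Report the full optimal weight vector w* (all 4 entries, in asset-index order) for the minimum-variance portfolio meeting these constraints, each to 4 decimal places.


0.0518  0.4350  0.3972  0.1160

g=Σ⁻¹μ = [1.2085  1.5977  1.2864  1.2090]
h=Σ⁻¹𝟙 = [15.9474  12.0399  8.5365  14.3698]
a=μᵀg=0.610814  b=𝟙ᵀg=5.301540  c=𝟙ᵀh=50.893499  D=ac−b²=2.980138
λ₁=(c·0.138−b)/D = (50.893499·0.138−5.301540)/2.980138 = 0.577746
λ₂=(a−b·0.138)/D = (0.610814−5.301540·0.138)/2.980138 = -0.040535
w* = 0.577746·g + -0.040535·h:
  w_0 = 0.577746·1.2085 + -0.040535·15.9474 = 0.0518  (Nike)
  w_1 = 0.577746·1.5977 + -0.040535·12.0399 = 0.4350  (Kellogg)
  w_2 = 0.577746·1.2864 + -0.040535·8.5365 = 0.3972  (Visa)
  w_3 = 0.577746·1.2090 + -0.040535·14.3698 = 0.1160  (Alcoa)
Σw_i=1.0000  μᵀw=0.1380
σ²=wᵀΣw=λ₁·μ_p+λ₂ = 0.577746·0.138 + -0.040535 = 0.039194 ≈ 0.0392


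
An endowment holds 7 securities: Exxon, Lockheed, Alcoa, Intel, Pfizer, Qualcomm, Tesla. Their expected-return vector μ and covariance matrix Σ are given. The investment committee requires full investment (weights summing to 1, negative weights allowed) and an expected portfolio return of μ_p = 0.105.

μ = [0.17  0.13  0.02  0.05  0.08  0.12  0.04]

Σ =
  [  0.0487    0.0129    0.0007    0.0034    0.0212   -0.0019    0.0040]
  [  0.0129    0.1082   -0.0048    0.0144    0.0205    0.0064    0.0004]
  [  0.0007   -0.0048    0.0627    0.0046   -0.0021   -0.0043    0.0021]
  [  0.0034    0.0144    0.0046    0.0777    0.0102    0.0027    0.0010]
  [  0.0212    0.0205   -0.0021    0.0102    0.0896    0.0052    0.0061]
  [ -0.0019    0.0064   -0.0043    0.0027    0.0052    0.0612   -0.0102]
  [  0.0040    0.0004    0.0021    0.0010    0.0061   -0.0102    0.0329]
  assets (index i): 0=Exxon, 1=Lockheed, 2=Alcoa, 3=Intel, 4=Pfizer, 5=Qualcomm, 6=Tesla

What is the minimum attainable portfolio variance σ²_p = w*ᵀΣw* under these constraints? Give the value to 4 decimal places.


0.0115

u=Σ⁻¹μ = [3.3864  0.6989  0.4086  0.2854  -0.3286  2.2923  1.5324]
v=Σ⁻¹𝟙 = [15.5386  5.0759  15.9989  8.8123  2.0939  22.4712  33.7337]
a=μᵀu=0.999074  b=𝟙ᵀu=8.275424  c=𝟙ᵀv=103.724506  D=ac−b²=35.145788
λ₁=(c·0.105−b)/D = (103.724506·0.105−8.275424)/35.145788 = 0.074423
λ₂=(a−b·0.105)/D = (0.999074−8.275424·0.105)/35.145788 = 0.003703
w* = 0.074423·u + 0.003703·v:
  w_0 = 0.074423·3.3864 + 0.003703·15.5386 = 0.3096  (Exxon)
  w_1 = 0.074423·0.6989 + 0.003703·5.0759 = 0.0708  (Lockheed)
  w_2 = 0.074423·0.4086 + 0.003703·15.9989 = 0.0897  (Alcoa)
  w_3 = 0.074423·0.2854 + 0.003703·8.8123 = 0.0539  (Intel)
  w_4 = 0.074423·-0.3286 + 0.003703·2.0939 = -0.0167  (Pfizer)
  w_5 = 0.074423·2.2923 + 0.003703·22.4712 = 0.2538  (Qualcomm)
  w_6 = 0.074423·1.5324 + 0.003703·33.7337 = 0.2390  (Tesla)
Σw_i=1.0000  μᵀw=0.1050
σ²=wᵀΣw=λ₁·μ_p+λ₂ = 0.074423·0.105 + 0.003703 = 0.011518 ≈ 0.0115


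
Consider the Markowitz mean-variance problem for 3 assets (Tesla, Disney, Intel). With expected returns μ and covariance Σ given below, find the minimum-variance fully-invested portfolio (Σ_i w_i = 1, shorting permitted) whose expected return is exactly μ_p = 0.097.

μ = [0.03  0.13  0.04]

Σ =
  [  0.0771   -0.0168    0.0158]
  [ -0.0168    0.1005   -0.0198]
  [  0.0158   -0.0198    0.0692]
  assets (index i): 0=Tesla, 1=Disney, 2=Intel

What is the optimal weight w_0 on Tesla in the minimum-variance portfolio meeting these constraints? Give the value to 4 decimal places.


0.0989

p=Σ⁻¹μ = [0.5449  1.5620  0.9006]
q=Σ⁻¹𝟙 = [13.0483  15.2513  15.8354]
a=μᵀp=0.255436  b=𝟙ᵀp=3.007531  c=𝟙ᵀq=44.134978  D=ac−b²=2.228434
λ₁=(c·0.097−b)/D = (44.134978·0.097−3.007531)/2.228434 = 0.571505
λ₂=(a−b·0.097)/D = (0.255436−3.007531·0.097)/2.228434 = -0.016287
w* = 0.571505·p + -0.016287·q:
  w_0 = 0.571505·0.5449 + -0.016287·13.0483 = 0.0989  (Tesla)
  w_1 = 0.571505·1.5620 + -0.016287·15.2513 = 0.6443  (Disney)
  w_2 = 0.571505·0.9006 + -0.016287·15.8354 = 0.2568  (Intel)
Σw_i=1.0000  μᵀw=0.0970
σ²=wᵀΣw=λ₁·μ_p+λ₂ = 0.571505·0.097 + -0.016287 = 0.039149 ≈ 0.0391


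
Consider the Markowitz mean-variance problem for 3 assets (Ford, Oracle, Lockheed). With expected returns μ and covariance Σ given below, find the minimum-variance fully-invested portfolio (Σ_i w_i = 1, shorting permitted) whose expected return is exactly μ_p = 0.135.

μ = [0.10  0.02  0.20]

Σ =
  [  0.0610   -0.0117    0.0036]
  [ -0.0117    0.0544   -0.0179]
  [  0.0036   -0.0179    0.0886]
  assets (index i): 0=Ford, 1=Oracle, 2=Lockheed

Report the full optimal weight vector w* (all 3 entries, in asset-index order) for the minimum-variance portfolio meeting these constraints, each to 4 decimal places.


0.2989  0.1951  0.5060

u=Σ⁻¹μ = [1.7941  1.5771  2.5031]
v=Σ⁻¹𝟙 = [20.8452  28.1736  16.1317]
a=μᵀu=0.711569  b=𝟙ᵀu=5.874326  c=𝟙ᵀv=65.150501  D=ac−b²=11.851350
λ₁=(c·0.135−b)/D = (65.150501·0.135−5.874326)/11.851350 = 0.246469
λ₂=(a−b·0.135)/D = (0.711569−5.874326·0.135)/11.851350 = -0.006874
w* = 0.246469·u + -0.006874·v:
  w_0 = 0.246469·1.7941 + -0.006874·20.8452 = 0.2989  (Ford)
  w_1 = 0.246469·1.5771 + -0.006874·28.1736 = 0.1951  (Oracle)
  w_2 = 0.246469·2.5031 + -0.006874·16.1317 = 0.5060  (Lockheed)
Σw_i=1.0000  μᵀw=0.1350
σ²=wᵀΣw=λ₁·μ_p+λ₂ = 0.246469·0.135 + -0.006874 = 0.026399 ≈ 0.0264


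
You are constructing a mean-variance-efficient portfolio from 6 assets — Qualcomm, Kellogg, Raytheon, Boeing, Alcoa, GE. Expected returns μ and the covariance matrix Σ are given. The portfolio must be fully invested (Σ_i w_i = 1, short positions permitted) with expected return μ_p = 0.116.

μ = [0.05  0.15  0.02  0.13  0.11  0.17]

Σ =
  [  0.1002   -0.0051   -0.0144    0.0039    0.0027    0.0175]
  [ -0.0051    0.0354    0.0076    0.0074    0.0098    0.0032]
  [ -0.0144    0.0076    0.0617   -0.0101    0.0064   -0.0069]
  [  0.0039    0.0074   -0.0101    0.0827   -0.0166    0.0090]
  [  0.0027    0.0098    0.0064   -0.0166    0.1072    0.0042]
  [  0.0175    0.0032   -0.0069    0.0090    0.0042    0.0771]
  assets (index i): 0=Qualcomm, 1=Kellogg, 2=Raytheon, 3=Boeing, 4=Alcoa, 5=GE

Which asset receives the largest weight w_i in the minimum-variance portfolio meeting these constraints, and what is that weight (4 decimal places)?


Kellogg (0.3309)

u=Σ⁻¹μ = [0.3353  3.5835  0.2837  1.2313  0.7926  1.8186]
v=Σ⁻¹𝟙 = [11.3707  20.2976  18.6643  12.5379  7.6478  9.3370]
a=μᵀu=1.116372  b=𝟙ᵀu=8.044930  c=𝟙ᵀv=79.855229  D=ac−b²=24.427234
λ₁=(c·0.116−b)/D = (79.855229·0.116−8.044930)/24.427234 = 0.049874
λ₂=(a−b·0.116)/D = (1.116372−8.044930·0.116)/24.427234 = 0.007498
w* = 0.049874·u + 0.007498·v:
  w_0 = 0.049874·0.3353 + 0.007498·11.3707 = 0.1020  (Qualcomm)
  w_1 = 0.049874·3.5835 + 0.007498·20.2976 = 0.3309  (Kellogg)
  w_2 = 0.049874·0.2837 + 0.007498·18.6643 = 0.1541  (Raytheon)
  w_3 = 0.049874·1.2313 + 0.007498·12.5379 = 0.1554  (Boeing)
  w_4 = 0.049874·0.7926 + 0.007498·7.6478 = 0.0969  (Alcoa)
  w_5 = 0.049874·1.8186 + 0.007498·9.3370 = 0.1607  (GE)
Σw_i=1.0000  μᵀw=0.1160
σ²=wᵀΣw=λ₁·μ_p+λ₂ = 0.049874·0.116 + 0.007498 = 0.013284 ≈ 0.0133


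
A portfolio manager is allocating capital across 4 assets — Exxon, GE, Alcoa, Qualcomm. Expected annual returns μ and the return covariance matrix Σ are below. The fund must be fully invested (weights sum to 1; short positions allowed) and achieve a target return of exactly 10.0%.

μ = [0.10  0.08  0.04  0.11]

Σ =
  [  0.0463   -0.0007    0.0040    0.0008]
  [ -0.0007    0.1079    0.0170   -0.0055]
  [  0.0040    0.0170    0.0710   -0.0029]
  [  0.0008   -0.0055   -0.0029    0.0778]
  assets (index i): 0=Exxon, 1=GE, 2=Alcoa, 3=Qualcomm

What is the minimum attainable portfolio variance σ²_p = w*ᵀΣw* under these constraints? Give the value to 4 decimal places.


0.0227

g=Σ⁻¹μ = [2.1190  0.7796  0.3169  1.4590]
h=Σ⁻¹𝟙 = [20.4937  8.2844  11.5042  13.6572]
a=μᵀg=0.447441  b=𝟙ᵀg=4.674581  c=𝟙ᵀh=53.939475  D=ac−b²=2.283002
λ₁=(c·0.100−b)/D = (53.939475·0.100−4.674581)/2.283002 = 0.315097
λ₂=(a−b·0.100)/D = (0.447441−4.674581·0.100)/2.283002 = -0.008768
w* = 0.315097·g + -0.008768·h:
  w_0 = 0.315097·2.1190 + -0.008768·20.4937 = 0.4880  (Exxon)
  w_1 = 0.315097·0.7796 + -0.008768·8.2844 = 0.1730  (GE)
  w_2 = 0.315097·0.3169 + -0.008768·11.5042 = -0.0010  (Alcoa)
  w_3 = 0.315097·1.4590 + -0.008768·13.6572 = 0.3400  (Qualcomm)
Σw_i=1.0000  μᵀw=0.1000
σ²=wᵀΣw=λ₁·μ_p+λ₂ = 0.315097·0.100 + -0.008768 = 0.022742 ≈ 0.0227


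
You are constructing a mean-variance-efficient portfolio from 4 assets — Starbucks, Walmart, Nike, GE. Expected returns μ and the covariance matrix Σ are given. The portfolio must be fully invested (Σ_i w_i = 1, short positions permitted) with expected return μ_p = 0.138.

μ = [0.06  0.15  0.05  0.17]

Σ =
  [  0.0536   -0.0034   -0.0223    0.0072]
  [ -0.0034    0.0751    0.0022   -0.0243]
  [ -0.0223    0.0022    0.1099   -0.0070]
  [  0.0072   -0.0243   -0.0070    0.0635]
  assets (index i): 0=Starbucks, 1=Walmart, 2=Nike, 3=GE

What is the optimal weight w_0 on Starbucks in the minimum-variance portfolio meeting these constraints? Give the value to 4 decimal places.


x=Σ⁻¹μ = [1.1680  3.2861  0.8745  3.8986]
y=Σ⁻¹𝟙 = [23.0957  21.3471  14.8189  22.9319]
a=μᵀx=1.269483  b=𝟙ᵀx=9.227189  c=𝟙ᵀy=82.193693  D=ac−b²=19.202516
λ₁=(c·0.138−b)/D = (82.193693·0.138−9.227189)/19.202516 = 0.110170
λ₂=(a−b·0.138)/D = (1.269483−9.227189·0.138)/19.202516 = -0.000201
w* = 0.110170·x + -0.000201·y:
  w_0 = 0.110170·1.1680 + -0.000201·23.0957 = 0.1240  (Starbucks)
  w_1 = 0.110170·3.2861 + -0.000201·21.3471 = 0.3577  (Walmart)
  w_2 = 0.110170·0.8745 + -0.000201·14.8189 = 0.0934  (Nike)
  w_3 = 0.110170·3.8986 + -0.000201·22.9319 = 0.4249  (GE)
Σw_i=1.0000  μᵀw=0.1380
σ²=wᵀΣw=λ₁·μ_p+λ₂ = 0.110170·0.138 + -0.000201 = 0.015002 ≈ 0.0150

0.1240


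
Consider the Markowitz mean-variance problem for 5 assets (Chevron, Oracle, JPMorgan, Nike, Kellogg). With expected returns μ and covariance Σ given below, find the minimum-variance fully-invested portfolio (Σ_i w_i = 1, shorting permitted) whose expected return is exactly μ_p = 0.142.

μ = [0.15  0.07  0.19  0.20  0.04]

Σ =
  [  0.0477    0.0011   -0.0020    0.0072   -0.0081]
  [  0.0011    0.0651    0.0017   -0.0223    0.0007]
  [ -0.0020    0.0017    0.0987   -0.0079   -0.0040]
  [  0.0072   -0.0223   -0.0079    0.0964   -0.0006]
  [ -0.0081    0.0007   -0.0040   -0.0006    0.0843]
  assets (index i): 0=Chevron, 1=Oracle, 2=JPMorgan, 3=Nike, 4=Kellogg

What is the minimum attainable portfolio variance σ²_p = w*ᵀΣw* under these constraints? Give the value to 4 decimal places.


x=Σ⁻¹μ = [2.9716  1.7991  2.1857  2.4534  0.8663]
y=Σ⁻¹𝟙 = [21.2992  19.4500  11.9613  14.3519  14.4171]
a=μᵀx=1.512301  b=𝟙ᵀx=10.276099  c=𝟙ᵀy=81.479552  D=ac−b²=17.623365
λ₁=(c·0.142−b)/D = (81.479552·0.142−10.276099)/17.623365 = 0.073425
λ₂=(a−b·0.142)/D = (1.512301−10.276099·0.142)/17.623365 = 0.003013
w* = 0.073425·x + 0.003013·y:
  w_0 = 0.073425·2.9716 + 0.003013·21.2992 = 0.2824  (Chevron)
  w_1 = 0.073425·1.7991 + 0.003013·19.4500 = 0.1907  (Oracle)
  w_2 = 0.073425·2.1857 + 0.003013·11.9613 = 0.1965  (JPMorgan)
  w_3 = 0.073425·2.4534 + 0.003013·14.3519 = 0.2234  (Nike)
  w_4 = 0.073425·0.8663 + 0.003013·14.4171 = 0.1070  (Kellogg)
Σw_i=1.0000  μᵀw=0.1420
σ²=wᵀΣw=λ₁·μ_p+λ₂ = 0.073425·0.142 + 0.003013 = 0.013439 ≈ 0.0134

0.0134
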